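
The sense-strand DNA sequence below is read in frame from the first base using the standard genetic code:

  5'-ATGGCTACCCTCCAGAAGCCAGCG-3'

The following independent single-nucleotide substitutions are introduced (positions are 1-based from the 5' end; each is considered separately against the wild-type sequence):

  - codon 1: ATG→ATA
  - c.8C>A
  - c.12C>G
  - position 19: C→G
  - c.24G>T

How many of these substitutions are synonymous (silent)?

2

Codon 1: ATG (Met) → ATA (Ile) — missense.
Codon 3: ACC (Thr) → AAC (Asn) — missense.
Codon 4: CTC (Leu) → CTG (Leu) — synonymous.
Codon 7: CCA (Pro) → GCA (Ala) — missense.
Codon 8: GCG (Ala) → GCT (Ala) — synonymous.
Synonymous: 2 of 5.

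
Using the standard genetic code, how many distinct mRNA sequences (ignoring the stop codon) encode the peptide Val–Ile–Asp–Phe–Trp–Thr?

Val: 4 codons.
Ile: 3 codons.
Asp: 2 codons.
Phe: 2 codons.
Trp: 1 codon.
Thr: 4 codons.
4 × 3 × 2 × 2 × 1 × 4 = 192.

192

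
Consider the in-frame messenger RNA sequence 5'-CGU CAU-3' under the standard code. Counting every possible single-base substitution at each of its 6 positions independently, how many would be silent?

Codon 1 (CGU, Arg): 3 synonymous substitutions.
Codon 2 (CAU, His): 1 synonymous substitution.
Total: 3 + 1 = 4.

4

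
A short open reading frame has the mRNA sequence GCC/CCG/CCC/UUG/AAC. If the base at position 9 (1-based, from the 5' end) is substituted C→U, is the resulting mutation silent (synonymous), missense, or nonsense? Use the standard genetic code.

silent

Position 9 falls in codon 3: CCC → Pro.
After the substitution the codon is CCU → Pro.
Both encode Pro, so the change is synonymous.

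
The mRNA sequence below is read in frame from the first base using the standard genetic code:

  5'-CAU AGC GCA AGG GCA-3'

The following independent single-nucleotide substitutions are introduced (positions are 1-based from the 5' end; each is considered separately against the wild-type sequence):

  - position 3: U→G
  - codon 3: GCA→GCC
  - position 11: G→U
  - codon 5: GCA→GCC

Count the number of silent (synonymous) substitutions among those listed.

Codon 1: CAU (His) → CAG (Gln) — missense.
Codon 3: GCA (Ala) → GCC (Ala) — synonymous.
Codon 4: AGG (Arg) → AUG (Met) — missense.
Codon 5: GCA (Ala) → GCC (Ala) — synonymous.
Synonymous: 2 of 4.

2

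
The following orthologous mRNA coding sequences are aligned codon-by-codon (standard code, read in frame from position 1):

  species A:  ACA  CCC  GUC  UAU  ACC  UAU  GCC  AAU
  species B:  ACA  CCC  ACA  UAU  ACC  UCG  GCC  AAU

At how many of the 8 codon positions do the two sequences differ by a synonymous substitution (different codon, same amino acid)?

0

Codon 1: ACA Thr / ACA Thr — identical.
Codon 2: CCC Pro / CCC Pro — identical.
Codon 3: GUC Val / ACA Thr — nonsynonymous.
Codon 4: UAU Tyr / UAU Tyr — identical.
Codon 5: ACC Thr / ACC Thr — identical.
Codon 6: UAU Tyr / UCG Ser — nonsynonymous.
Codon 7: GCC Ala / GCC Ala — identical.
Codon 8: AAU Asn / AAU Asn — identical.
Synonymous differences: 0.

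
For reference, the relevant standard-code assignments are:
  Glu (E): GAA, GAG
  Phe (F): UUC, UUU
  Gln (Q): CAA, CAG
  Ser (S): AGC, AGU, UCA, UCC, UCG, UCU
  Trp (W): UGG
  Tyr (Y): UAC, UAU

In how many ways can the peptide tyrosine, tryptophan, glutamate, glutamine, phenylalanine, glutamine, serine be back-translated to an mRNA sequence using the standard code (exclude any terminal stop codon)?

192

Tyr: 2 codons.
Trp: 1 codon.
Glu: 2 codons.
Gln: 2 codons.
Phe: 2 codons.
Gln: 2 codons.
Ser: 6 codons.
2 × 1 × 2 × 2 × 2 × 2 × 6 = 192.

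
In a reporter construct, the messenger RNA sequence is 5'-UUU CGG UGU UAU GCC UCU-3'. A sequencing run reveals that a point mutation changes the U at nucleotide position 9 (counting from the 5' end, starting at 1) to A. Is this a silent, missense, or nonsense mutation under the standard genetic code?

Position 9 falls in codon 3: UGU → Cys.
After the substitution the codon is UGA → Stop.
The new codon is a stop codon, so this is a nonsense mutation.

nonsense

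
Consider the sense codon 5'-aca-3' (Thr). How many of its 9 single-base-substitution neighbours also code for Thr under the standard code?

Position 1: none → 0 synonymous.
Position 2: none → 0 synonymous.
Position 3: ACU, ACC, ACG → 3 synonymous.
Total: 0 + 0 + 3 = 3.

3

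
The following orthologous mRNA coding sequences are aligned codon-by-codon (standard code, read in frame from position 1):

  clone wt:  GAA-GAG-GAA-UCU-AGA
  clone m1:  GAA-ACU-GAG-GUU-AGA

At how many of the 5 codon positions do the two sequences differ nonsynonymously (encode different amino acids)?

2

Codon 1: GAA Glu / GAA Glu — identical.
Codon 2: GAG Glu / ACU Thr — nonsynonymous.
Codon 3: GAA Glu / GAG Glu — synonymous.
Codon 4: UCU Ser / GUU Val — nonsynonymous.
Codon 5: AGA Arg / AGA Arg — identical.
Nonsynonymous differences: 2.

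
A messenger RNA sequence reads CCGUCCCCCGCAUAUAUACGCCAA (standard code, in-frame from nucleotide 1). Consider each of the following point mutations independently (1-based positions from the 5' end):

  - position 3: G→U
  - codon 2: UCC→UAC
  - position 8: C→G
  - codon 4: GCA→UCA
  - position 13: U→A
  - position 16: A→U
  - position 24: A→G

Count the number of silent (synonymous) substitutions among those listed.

Codon 1: CCG (Pro) → CCU (Pro) — synonymous.
Codon 2: UCC (Ser) → UAC (Tyr) — missense.
Codon 3: CCC (Pro) → CGC (Arg) — missense.
Codon 4: GCA (Ala) → UCA (Ser) — missense.
Codon 5: UAU (Tyr) → AAU (Asn) — missense.
Codon 6: AUA (Ile) → UUA (Leu) — missense.
Codon 8: CAA (Gln) → CAG (Gln) — synonymous.
Synonymous: 2 of 7.

2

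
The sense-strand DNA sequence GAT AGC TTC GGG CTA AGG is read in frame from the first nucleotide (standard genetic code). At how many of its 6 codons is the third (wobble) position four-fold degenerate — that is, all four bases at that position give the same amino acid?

2

Codon 1 GAT (Asp): third position 2-fold.
Codon 2 AGC (Ser): third position 2-fold.
Codon 3 TTC (Phe): third position 2-fold.
Codon 4 GGG (Gly): third position 4-fold.
Codon 5 CTA (Leu): third position 4-fold.
Codon 6 AGG (Arg): third position 2-fold.
Four-fold degenerate third positions: 2.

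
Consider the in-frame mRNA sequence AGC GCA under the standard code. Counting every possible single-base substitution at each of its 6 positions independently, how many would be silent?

4

Codon 1 (AGC, Ser): 1 synonymous substitution.
Codon 2 (GCA, Ala): 3 synonymous substitutions.
Total: 1 + 3 = 4.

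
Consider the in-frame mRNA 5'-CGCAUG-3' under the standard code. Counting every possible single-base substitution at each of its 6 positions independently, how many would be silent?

3

Codon 1 (CGC, Arg): 3 synonymous substitutions.
Codon 2 (AUG, Met): 0 synonymous substitutions.
Total: 3 + 0 = 3.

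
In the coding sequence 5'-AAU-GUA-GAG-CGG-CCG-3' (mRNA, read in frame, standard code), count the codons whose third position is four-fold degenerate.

3

Codon 1 AAU (Asn): third position 2-fold.
Codon 2 GUA (Val): third position 4-fold.
Codon 3 GAG (Glu): third position 2-fold.
Codon 4 CGG (Arg): third position 4-fold.
Codon 5 CCG (Pro): third position 4-fold.
Four-fold degenerate third positions: 3.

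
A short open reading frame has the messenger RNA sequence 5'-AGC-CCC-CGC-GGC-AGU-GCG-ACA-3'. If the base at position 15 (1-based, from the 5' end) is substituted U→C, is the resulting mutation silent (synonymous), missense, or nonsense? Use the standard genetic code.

Position 15 falls in codon 5: AGU → Ser.
After the substitution the codon is AGC → Ser.
Both encode Ser, so the change is synonymous.

silent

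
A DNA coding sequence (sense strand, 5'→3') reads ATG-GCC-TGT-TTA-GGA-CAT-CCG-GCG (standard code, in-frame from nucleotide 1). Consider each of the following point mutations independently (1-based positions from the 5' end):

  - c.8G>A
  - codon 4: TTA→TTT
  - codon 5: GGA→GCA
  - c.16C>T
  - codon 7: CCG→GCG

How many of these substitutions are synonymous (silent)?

0

Codon 3: TGT (Cys) → TAT (Tyr) — missense.
Codon 4: TTA (Leu) → TTT (Phe) — missense.
Codon 5: GGA (Gly) → GCA (Ala) — missense.
Codon 6: CAT (His) → TAT (Tyr) — missense.
Codon 7: CCG (Pro) → GCG (Ala) — missense.
Synonymous: 0 of 5.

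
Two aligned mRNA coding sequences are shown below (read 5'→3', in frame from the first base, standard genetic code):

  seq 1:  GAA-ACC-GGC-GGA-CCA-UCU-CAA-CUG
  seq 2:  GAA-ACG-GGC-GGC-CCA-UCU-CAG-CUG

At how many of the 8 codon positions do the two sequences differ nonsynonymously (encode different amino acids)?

0

Codon 1: GAA Glu / GAA Glu — identical.
Codon 2: ACC Thr / ACG Thr — synonymous.
Codon 3: GGC Gly / GGC Gly — identical.
Codon 4: GGA Gly / GGC Gly — synonymous.
Codon 5: CCA Pro / CCA Pro — identical.
Codon 6: UCU Ser / UCU Ser — identical.
Codon 7: CAA Gln / CAG Gln — synonymous.
Codon 8: CUG Leu / CUG Leu — identical.
Nonsynonymous differences: 0.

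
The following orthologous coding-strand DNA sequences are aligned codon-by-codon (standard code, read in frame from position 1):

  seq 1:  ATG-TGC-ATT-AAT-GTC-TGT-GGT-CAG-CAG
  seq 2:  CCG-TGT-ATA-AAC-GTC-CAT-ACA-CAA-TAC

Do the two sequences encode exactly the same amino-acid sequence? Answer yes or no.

no

Codon 1: ATG Met / CCG Pro — nonsynonymous.
Codon 2: TGC Cys / TGT Cys — synonymous.
Codon 3: ATT Ile / ATA Ile — synonymous.
Codon 4: AAT Asn / AAC Asn — synonymous.
Codon 5: GTC Val / GTC Val — identical.
Codon 6: TGT Cys / CAT His — nonsynonymous.
Codon 7: GGT Gly / ACA Thr — nonsynonymous.
Codon 8: CAG Gln / CAA Gln — synonymous.
Codon 9: CAG Gln / TAC Tyr — nonsynonymous.
Nonsynonymous differences: 4 → different protein.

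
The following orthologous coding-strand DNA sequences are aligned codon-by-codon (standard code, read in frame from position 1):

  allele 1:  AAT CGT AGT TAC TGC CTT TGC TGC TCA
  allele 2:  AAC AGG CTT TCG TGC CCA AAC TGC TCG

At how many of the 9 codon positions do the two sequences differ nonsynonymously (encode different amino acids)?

Codon 1: AAT Asn / AAC Asn — synonymous.
Codon 2: CGT Arg / AGG Arg — synonymous.
Codon 3: AGT Ser / CTT Leu — nonsynonymous.
Codon 4: TAC Tyr / TCG Ser — nonsynonymous.
Codon 5: TGC Cys / TGC Cys — identical.
Codon 6: CTT Leu / CCA Pro — nonsynonymous.
Codon 7: TGC Cys / AAC Asn — nonsynonymous.
Codon 8: TGC Cys / TGC Cys — identical.
Codon 9: TCA Ser / TCG Ser — synonymous.
Nonsynonymous differences: 4.

4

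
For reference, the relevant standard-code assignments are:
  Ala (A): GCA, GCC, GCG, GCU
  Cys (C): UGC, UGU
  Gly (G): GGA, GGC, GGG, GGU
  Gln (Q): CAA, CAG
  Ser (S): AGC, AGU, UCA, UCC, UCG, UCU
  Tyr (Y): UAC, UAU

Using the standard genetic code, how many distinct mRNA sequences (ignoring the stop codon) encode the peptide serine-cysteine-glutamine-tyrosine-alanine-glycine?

Ser: 6 codons.
Cys: 2 codons.
Gln: 2 codons.
Tyr: 2 codons.
Ala: 4 codons.
Gly: 4 codons.
6 × 2 × 2 × 2 × 4 × 4 = 768.

768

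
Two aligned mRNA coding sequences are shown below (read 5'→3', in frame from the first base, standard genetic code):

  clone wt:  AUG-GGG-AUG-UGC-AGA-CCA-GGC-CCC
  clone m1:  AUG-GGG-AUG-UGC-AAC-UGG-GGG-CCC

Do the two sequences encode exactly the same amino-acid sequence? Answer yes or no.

no

Codon 1: AUG Met / AUG Met — identical.
Codon 2: GGG Gly / GGG Gly — identical.
Codon 3: AUG Met / AUG Met — identical.
Codon 4: UGC Cys / UGC Cys — identical.
Codon 5: AGA Arg / AAC Asn — nonsynonymous.
Codon 6: CCA Pro / UGG Trp — nonsynonymous.
Codon 7: GGC Gly / GGG Gly — synonymous.
Codon 8: CCC Pro / CCC Pro — identical.
Nonsynonymous differences: 2 → different protein.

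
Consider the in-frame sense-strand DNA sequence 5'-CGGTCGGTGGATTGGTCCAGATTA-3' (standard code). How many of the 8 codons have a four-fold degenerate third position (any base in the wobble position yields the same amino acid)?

4

Codon 1 CGG (Arg): third position 4-fold.
Codon 2 TCG (Ser): third position 4-fold.
Codon 3 GTG (Val): third position 4-fold.
Codon 4 GAT (Asp): third position 2-fold.
Codon 5 TGG (Trp): third position 1-fold.
Codon 6 TCC (Ser): third position 4-fold.
Codon 7 AGA (Arg): third position 2-fold.
Codon 8 TTA (Leu): third position 2-fold.
Four-fold degenerate third positions: 4.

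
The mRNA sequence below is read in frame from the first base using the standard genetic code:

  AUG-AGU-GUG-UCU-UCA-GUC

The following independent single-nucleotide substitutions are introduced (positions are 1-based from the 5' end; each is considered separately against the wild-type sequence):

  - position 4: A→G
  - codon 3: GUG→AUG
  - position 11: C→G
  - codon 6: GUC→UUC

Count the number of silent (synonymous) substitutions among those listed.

0

Codon 2: AGU (Ser) → GGU (Gly) — missense.
Codon 3: GUG (Val) → AUG (Met) — missense.
Codon 4: UCU (Ser) → UGU (Cys) — missense.
Codon 6: GUC (Val) → UUC (Phe) — missense.
Synonymous: 0 of 4.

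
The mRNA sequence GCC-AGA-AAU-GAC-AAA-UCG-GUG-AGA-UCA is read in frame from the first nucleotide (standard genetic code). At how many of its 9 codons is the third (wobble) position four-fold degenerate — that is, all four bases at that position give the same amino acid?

Codon 1 GCC (Ala): third position 4-fold.
Codon 2 AGA (Arg): third position 2-fold.
Codon 3 AAU (Asn): third position 2-fold.
Codon 4 GAC (Asp): third position 2-fold.
Codon 5 AAA (Lys): third position 2-fold.
Codon 6 UCG (Ser): third position 4-fold.
Codon 7 GUG (Val): third position 4-fold.
Codon 8 AGA (Arg): third position 2-fold.
Codon 9 UCA (Ser): third position 4-fold.
Four-fold degenerate third positions: 4.

4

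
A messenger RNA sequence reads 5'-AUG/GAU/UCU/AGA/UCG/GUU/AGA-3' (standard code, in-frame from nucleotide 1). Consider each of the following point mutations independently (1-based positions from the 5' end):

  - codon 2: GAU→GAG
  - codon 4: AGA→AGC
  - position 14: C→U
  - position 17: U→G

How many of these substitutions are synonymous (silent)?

Codon 2: GAU (Asp) → GAG (Glu) — missense.
Codon 4: AGA (Arg) → AGC (Ser) — missense.
Codon 5: UCG (Ser) → UUG (Leu) — missense.
Codon 6: GUU (Val) → GGU (Gly) — missense.
Synonymous: 0 of 4.

0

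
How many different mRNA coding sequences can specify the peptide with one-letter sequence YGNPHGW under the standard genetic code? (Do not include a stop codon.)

Tyr: 2 codons.
Gly: 4 codons.
Asn: 2 codons.
Pro: 4 codons.
His: 2 codons.
Gly: 4 codons.
Trp: 1 codon.
2 × 4 × 2 × 4 × 2 × 4 × 1 = 512.

512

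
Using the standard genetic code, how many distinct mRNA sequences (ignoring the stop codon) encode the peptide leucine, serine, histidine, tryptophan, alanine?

288

Leu: 6 codons.
Ser: 6 codons.
His: 2 codons.
Trp: 1 codon.
Ala: 4 codons.
6 × 6 × 2 × 1 × 4 = 288.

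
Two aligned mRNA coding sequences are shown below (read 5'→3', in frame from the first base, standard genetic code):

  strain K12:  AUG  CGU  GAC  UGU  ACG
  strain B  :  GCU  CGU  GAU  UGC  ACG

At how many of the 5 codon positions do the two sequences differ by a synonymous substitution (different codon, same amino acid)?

2

Codon 1: AUG Met / GCU Ala — nonsynonymous.
Codon 2: CGU Arg / CGU Arg — identical.
Codon 3: GAC Asp / GAU Asp — synonymous.
Codon 4: UGU Cys / UGC Cys — synonymous.
Codon 5: ACG Thr / ACG Thr — identical.
Synonymous differences: 2.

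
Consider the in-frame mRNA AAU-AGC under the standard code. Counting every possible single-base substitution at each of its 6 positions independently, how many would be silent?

2

Codon 1 (AAU, Asn): 1 synonymous substitution.
Codon 2 (AGC, Ser): 1 synonymous substitution.
Total: 1 + 1 = 2.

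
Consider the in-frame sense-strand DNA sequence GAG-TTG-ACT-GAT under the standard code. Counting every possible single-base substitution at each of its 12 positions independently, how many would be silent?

7

Codon 1 (GAG, Glu): 1 synonymous substitution.
Codon 2 (TTG, Leu): 2 synonymous substitutions.
Codon 3 (ACT, Thr): 3 synonymous substitutions.
Codon 4 (GAT, Asp): 1 synonymous substitution.
Total: 1 + 2 + 3 + 1 = 7.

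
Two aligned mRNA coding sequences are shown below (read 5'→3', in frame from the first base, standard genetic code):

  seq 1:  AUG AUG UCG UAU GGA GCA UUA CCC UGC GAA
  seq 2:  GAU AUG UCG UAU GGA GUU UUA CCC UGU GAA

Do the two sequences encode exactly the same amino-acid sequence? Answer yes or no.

no

Codon 1: AUG Met / GAU Asp — nonsynonymous.
Codon 2: AUG Met / AUG Met — identical.
Codon 3: UCG Ser / UCG Ser — identical.
Codon 4: UAU Tyr / UAU Tyr — identical.
Codon 5: GGA Gly / GGA Gly — identical.
Codon 6: GCA Ala / GUU Val — nonsynonymous.
Codon 7: UUA Leu / UUA Leu — identical.
Codon 8: CCC Pro / CCC Pro — identical.
Codon 9: UGC Cys / UGU Cys — synonymous.
Codon 10: GAA Glu / GAA Glu — identical.
Nonsynonymous differences: 2 → different protein.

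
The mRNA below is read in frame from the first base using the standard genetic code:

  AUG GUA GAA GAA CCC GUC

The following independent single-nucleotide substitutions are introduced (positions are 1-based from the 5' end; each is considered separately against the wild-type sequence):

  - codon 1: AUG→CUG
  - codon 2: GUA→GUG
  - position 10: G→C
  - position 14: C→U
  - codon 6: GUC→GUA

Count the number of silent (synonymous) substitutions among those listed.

Codon 1: AUG (Met) → CUG (Leu) — missense.
Codon 2: GUA (Val) → GUG (Val) — synonymous.
Codon 4: GAA (Glu) → CAA (Gln) — missense.
Codon 5: CCC (Pro) → CUC (Leu) — missense.
Codon 6: GUC (Val) → GUA (Val) — synonymous.
Synonymous: 2 of 5.

2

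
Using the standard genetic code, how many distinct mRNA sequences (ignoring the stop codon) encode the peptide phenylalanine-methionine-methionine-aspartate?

4

Phe: 2 codons.
Met: 1 codon.
Met: 1 codon.
Asp: 2 codons.
2 × 1 × 1 × 2 = 4.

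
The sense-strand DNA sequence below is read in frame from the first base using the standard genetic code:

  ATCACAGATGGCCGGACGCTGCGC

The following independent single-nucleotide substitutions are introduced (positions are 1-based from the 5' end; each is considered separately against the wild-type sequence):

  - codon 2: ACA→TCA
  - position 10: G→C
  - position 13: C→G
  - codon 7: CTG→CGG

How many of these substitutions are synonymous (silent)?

Codon 2: ACA (Thr) → TCA (Ser) — missense.
Codon 4: GGC (Gly) → CGC (Arg) — missense.
Codon 5: CGG (Arg) → GGG (Gly) — missense.
Codon 7: CTG (Leu) → CGG (Arg) — missense.
Synonymous: 0 of 4.

0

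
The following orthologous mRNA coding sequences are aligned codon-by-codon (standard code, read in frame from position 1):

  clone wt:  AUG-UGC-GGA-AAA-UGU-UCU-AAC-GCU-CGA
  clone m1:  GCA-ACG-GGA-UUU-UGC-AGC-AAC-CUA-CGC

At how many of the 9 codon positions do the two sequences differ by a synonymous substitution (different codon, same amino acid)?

Codon 1: AUG Met / GCA Ala — nonsynonymous.
Codon 2: UGC Cys / ACG Thr — nonsynonymous.
Codon 3: GGA Gly / GGA Gly — identical.
Codon 4: AAA Lys / UUU Phe — nonsynonymous.
Codon 5: UGU Cys / UGC Cys — synonymous.
Codon 6: UCU Ser / AGC Ser — synonymous.
Codon 7: AAC Asn / AAC Asn — identical.
Codon 8: GCU Ala / CUA Leu — nonsynonymous.
Codon 9: CGA Arg / CGC Arg — synonymous.
Synonymous differences: 3.

3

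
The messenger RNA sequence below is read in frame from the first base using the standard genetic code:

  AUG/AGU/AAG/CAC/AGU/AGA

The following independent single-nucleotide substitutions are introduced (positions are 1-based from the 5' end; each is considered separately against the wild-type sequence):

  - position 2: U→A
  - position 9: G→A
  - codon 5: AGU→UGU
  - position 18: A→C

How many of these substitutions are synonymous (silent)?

1

Codon 1: AUG (Met) → AAG (Lys) — missense.
Codon 3: AAG (Lys) → AAA (Lys) — synonymous.
Codon 5: AGU (Ser) → UGU (Cys) — missense.
Codon 6: AGA (Arg) → AGC (Ser) — missense.
Synonymous: 1 of 4.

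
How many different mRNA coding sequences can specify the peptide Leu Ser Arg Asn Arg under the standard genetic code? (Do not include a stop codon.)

2592

Leu: 6 codons.
Ser: 6 codons.
Arg: 6 codons.
Asn: 2 codons.
Arg: 6 codons.
6 × 6 × 6 × 2 × 6 = 2592.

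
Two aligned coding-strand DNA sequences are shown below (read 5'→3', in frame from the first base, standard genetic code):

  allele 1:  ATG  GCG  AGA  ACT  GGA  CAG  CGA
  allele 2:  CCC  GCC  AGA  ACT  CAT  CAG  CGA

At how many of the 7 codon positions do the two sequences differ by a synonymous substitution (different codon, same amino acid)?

Codon 1: ATG Met / CCC Pro — nonsynonymous.
Codon 2: GCG Ala / GCC Ala — synonymous.
Codon 3: AGA Arg / AGA Arg — identical.
Codon 4: ACT Thr / ACT Thr — identical.
Codon 5: GGA Gly / CAT His — nonsynonymous.
Codon 6: CAG Gln / CAG Gln — identical.
Codon 7: CGA Arg / CGA Arg — identical.
Synonymous differences: 1.

1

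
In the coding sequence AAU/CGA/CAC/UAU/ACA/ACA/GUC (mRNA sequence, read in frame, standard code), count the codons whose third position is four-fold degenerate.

4

Codon 1 AAU (Asn): third position 2-fold.
Codon 2 CGA (Arg): third position 4-fold.
Codon 3 CAC (His): third position 2-fold.
Codon 4 UAU (Tyr): third position 2-fold.
Codon 5 ACA (Thr): third position 4-fold.
Codon 6 ACA (Thr): third position 4-fold.
Codon 7 GUC (Val): third position 4-fold.
Four-fold degenerate third positions: 4.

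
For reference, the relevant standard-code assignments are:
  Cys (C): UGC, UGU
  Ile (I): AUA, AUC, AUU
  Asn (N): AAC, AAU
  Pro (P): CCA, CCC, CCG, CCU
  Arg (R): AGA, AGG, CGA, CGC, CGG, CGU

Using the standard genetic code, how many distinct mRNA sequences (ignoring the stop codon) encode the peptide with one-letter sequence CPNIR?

Cys: 2 codons.
Pro: 4 codons.
Asn: 2 codons.
Ile: 3 codons.
Arg: 6 codons.
2 × 4 × 2 × 3 × 6 = 288.

288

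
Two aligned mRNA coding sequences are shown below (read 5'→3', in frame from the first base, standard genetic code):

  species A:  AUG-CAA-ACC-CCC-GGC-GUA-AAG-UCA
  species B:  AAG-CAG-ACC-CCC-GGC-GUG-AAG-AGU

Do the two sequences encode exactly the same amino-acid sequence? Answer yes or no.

Codon 1: AUG Met / AAG Lys — nonsynonymous.
Codon 2: CAA Gln / CAG Gln — synonymous.
Codon 3: ACC Thr / ACC Thr — identical.
Codon 4: CCC Pro / CCC Pro — identical.
Codon 5: GGC Gly / GGC Gly — identical.
Codon 6: GUA Val / GUG Val — synonymous.
Codon 7: AAG Lys / AAG Lys — identical.
Codon 8: UCA Ser / AGU Ser — synonymous.
Nonsynonymous differences: 1 → different protein.

no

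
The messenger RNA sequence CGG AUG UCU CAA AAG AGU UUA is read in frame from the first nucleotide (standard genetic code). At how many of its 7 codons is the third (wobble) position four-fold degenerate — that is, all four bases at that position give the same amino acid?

2

Codon 1 CGG (Arg): third position 4-fold.
Codon 2 AUG (Met): third position 1-fold.
Codon 3 UCU (Ser): third position 4-fold.
Codon 4 CAA (Gln): third position 2-fold.
Codon 5 AAG (Lys): third position 2-fold.
Codon 6 AGU (Ser): third position 2-fold.
Codon 7 UUA (Leu): third position 2-fold.
Four-fold degenerate third positions: 2.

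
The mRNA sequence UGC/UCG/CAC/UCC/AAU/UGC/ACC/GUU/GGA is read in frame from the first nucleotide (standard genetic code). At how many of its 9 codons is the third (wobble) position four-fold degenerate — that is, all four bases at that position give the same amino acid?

5

Codon 1 UGC (Cys): third position 2-fold.
Codon 2 UCG (Ser): third position 4-fold.
Codon 3 CAC (His): third position 2-fold.
Codon 4 UCC (Ser): third position 4-fold.
Codon 5 AAU (Asn): third position 2-fold.
Codon 6 UGC (Cys): third position 2-fold.
Codon 7 ACC (Thr): third position 4-fold.
Codon 8 GUU (Val): third position 4-fold.
Codon 9 GGA (Gly): third position 4-fold.
Four-fold degenerate third positions: 5.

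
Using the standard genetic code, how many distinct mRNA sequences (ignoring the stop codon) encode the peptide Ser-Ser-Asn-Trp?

Ser: 6 codons.
Ser: 6 codons.
Asn: 2 codons.
Trp: 1 codon.
6 × 6 × 2 × 1 = 72.

72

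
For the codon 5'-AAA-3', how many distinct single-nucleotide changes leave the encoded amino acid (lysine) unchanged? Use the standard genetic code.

1

Position 1: none → 0 synonymous.
Position 2: none → 0 synonymous.
Position 3: AAG → 1 synonymous.
Total: 0 + 0 + 1 = 1.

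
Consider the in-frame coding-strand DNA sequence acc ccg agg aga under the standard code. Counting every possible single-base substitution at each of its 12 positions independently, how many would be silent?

10

Codon 1 (ACC, Thr): 3 synonymous substitutions.
Codon 2 (CCG, Pro): 3 synonymous substitutions.
Codon 3 (AGG, Arg): 2 synonymous substitutions.
Codon 4 (AGA, Arg): 2 synonymous substitutions.
Total: 3 + 3 + 2 + 2 = 10.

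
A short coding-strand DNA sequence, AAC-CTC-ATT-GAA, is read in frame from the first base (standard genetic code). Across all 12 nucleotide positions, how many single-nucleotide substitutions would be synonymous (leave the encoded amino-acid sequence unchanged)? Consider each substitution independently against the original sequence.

Codon 1 (AAC, Asn): 1 synonymous substitution.
Codon 2 (CTC, Leu): 3 synonymous substitutions.
Codon 3 (ATT, Ile): 2 synonymous substitutions.
Codon 4 (GAA, Glu): 1 synonymous substitution.
Total: 1 + 3 + 2 + 1 = 7.

7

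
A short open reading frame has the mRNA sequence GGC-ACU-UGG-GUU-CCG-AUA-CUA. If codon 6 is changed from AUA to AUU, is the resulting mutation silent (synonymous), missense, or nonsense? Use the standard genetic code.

Position 18 falls in codon 6: AUA → Ile.
After the substitution the codon is AUU → Ile.
Both encode Ile, so the change is synonymous.

silent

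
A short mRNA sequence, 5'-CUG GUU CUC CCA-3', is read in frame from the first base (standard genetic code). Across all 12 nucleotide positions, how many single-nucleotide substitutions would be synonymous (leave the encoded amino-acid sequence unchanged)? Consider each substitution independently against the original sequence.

Codon 1 (CUG, Leu): 4 synonymous substitutions.
Codon 2 (GUU, Val): 3 synonymous substitutions.
Codon 3 (CUC, Leu): 3 synonymous substitutions.
Codon 4 (CCA, Pro): 3 synonymous substitutions.
Total: 4 + 3 + 3 + 3 = 13.

13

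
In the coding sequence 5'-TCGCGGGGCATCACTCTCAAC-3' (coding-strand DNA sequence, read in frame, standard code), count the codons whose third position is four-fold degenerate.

Codon 1 TCG (Ser): third position 4-fold.
Codon 2 CGG (Arg): third position 4-fold.
Codon 3 GGC (Gly): third position 4-fold.
Codon 4 ATC (Ile): third position 3-fold.
Codon 5 ACT (Thr): third position 4-fold.
Codon 6 CTC (Leu): third position 4-fold.
Codon 7 AAC (Asn): third position 2-fold.
Four-fold degenerate third positions: 5.

5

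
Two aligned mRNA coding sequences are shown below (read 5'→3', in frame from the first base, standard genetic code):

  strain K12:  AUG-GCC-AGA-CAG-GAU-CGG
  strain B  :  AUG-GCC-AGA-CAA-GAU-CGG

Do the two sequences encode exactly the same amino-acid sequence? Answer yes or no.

Codon 1: AUG Met / AUG Met — identical.
Codon 2: GCC Ala / GCC Ala — identical.
Codon 3: AGA Arg / AGA Arg — identical.
Codon 4: CAG Gln / CAA Gln — synonymous.
Codon 5: GAU Asp / GAU Asp — identical.
Codon 6: CGG Arg / CGG Arg — identical.
Nonsynonymous differences: 0 → same protein.

yes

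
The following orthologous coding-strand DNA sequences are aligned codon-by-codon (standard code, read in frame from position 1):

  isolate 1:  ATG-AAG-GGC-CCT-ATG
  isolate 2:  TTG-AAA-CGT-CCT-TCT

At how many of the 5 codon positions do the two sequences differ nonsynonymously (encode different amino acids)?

3

Codon 1: ATG Met / TTG Leu — nonsynonymous.
Codon 2: AAG Lys / AAA Lys — synonymous.
Codon 3: GGC Gly / CGT Arg — nonsynonymous.
Codon 4: CCT Pro / CCT Pro — identical.
Codon 5: ATG Met / TCT Ser — nonsynonymous.
Nonsynonymous differences: 3.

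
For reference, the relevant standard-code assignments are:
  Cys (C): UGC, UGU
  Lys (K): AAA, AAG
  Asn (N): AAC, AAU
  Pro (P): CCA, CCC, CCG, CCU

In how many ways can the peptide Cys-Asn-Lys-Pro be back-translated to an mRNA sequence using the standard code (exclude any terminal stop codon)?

Cys: 2 codons.
Asn: 2 codons.
Lys: 2 codons.
Pro: 4 codons.
2 × 2 × 2 × 4 = 32.

32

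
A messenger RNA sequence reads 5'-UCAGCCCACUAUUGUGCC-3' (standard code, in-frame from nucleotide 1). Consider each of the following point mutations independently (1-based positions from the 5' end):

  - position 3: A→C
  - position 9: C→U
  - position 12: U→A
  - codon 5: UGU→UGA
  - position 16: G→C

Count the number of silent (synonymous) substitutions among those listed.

Codon 1: UCA (Ser) → UCC (Ser) — synonymous.
Codon 3: CAC (His) → CAU (His) — synonymous.
Codon 4: UAU (Tyr) → UAA (Stop) — nonsense.
Codon 5: UGU (Cys) → UGA (Stop) — nonsense.
Codon 6: GCC (Ala) → CCC (Pro) — missense.
Synonymous: 2 of 5.

2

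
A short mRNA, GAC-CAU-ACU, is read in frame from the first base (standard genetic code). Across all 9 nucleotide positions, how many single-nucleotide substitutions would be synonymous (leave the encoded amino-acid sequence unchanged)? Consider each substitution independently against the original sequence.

5

Codon 1 (GAC, Asp): 1 synonymous substitution.
Codon 2 (CAU, His): 1 synonymous substitution.
Codon 3 (ACU, Thr): 3 synonymous substitutions.
Total: 1 + 1 + 3 = 5.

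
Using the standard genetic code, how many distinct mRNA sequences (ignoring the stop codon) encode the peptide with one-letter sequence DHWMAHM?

Asp: 2 codons.
His: 2 codons.
Trp: 1 codon.
Met: 1 codon.
Ala: 4 codons.
His: 2 codons.
Met: 1 codon.
2 × 2 × 1 × 1 × 4 × 2 × 1 = 32.

32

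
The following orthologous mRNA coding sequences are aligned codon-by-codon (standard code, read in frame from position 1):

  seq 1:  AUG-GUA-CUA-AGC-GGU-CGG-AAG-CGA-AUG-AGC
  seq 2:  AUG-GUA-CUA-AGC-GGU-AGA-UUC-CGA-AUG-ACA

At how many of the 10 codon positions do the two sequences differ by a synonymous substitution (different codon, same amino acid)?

Codon 1: AUG Met / AUG Met — identical.
Codon 2: GUA Val / GUA Val — identical.
Codon 3: CUA Leu / CUA Leu — identical.
Codon 4: AGC Ser / AGC Ser — identical.
Codon 5: GGU Gly / GGU Gly — identical.
Codon 6: CGG Arg / AGA Arg — synonymous.
Codon 7: AAG Lys / UUC Phe — nonsynonymous.
Codon 8: CGA Arg / CGA Arg — identical.
Codon 9: AUG Met / AUG Met — identical.
Codon 10: AGC Ser / ACA Thr — nonsynonymous.
Synonymous differences: 1.

1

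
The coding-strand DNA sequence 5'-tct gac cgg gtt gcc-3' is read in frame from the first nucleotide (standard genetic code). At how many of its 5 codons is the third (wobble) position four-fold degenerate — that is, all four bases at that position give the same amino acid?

Codon 1 TCT (Ser): third position 4-fold.
Codon 2 GAC (Asp): third position 2-fold.
Codon 3 CGG (Arg): third position 4-fold.
Codon 4 GTT (Val): third position 4-fold.
Codon 5 GCC (Ala): third position 4-fold.
Four-fold degenerate third positions: 4.

4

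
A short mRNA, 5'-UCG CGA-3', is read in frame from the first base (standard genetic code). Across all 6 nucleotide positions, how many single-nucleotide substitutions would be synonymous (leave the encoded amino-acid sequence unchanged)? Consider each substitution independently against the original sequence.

7

Codon 1 (UCG, Ser): 3 synonymous substitutions.
Codon 2 (CGA, Arg): 4 synonymous substitutions.
Total: 3 + 4 = 7.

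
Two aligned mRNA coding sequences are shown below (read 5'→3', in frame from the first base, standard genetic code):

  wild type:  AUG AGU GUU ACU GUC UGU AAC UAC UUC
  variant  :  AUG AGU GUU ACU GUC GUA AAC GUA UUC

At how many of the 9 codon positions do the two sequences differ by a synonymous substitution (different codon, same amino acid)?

0

Codon 1: AUG Met / AUG Met — identical.
Codon 2: AGU Ser / AGU Ser — identical.
Codon 3: GUU Val / GUU Val — identical.
Codon 4: ACU Thr / ACU Thr — identical.
Codon 5: GUC Val / GUC Val — identical.
Codon 6: UGU Cys / GUA Val — nonsynonymous.
Codon 7: AAC Asn / AAC Asn — identical.
Codon 8: UAC Tyr / GUA Val — nonsynonymous.
Codon 9: UUC Phe / UUC Phe — identical.
Synonymous differences: 0.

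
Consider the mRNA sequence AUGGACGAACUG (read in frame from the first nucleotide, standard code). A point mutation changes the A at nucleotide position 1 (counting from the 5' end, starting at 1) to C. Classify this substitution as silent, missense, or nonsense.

missense

Position 1 falls in codon 1: AUG → Met.
After the substitution the codon is CUG → Leu.
Met ≠ Leu, so this is a missense mutation.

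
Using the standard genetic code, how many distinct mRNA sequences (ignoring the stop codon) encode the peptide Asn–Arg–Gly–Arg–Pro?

Asn: 2 codons.
Arg: 6 codons.
Gly: 4 codons.
Arg: 6 codons.
Pro: 4 codons.
2 × 6 × 4 × 6 × 4 = 1152.

1152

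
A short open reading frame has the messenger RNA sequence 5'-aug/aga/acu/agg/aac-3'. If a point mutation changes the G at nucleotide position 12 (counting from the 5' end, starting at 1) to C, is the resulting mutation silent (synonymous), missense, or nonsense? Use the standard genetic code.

Position 12 falls in codon 4: AGG → Arg.
After the substitution the codon is AGC → Ser.
Arg ≠ Ser, so this is a missense mutation.

missense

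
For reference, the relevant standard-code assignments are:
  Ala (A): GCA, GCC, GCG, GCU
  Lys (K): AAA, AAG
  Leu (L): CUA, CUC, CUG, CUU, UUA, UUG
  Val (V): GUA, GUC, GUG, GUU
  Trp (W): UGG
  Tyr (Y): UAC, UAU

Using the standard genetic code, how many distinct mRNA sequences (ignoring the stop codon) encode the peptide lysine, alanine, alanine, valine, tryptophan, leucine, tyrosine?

1536

Lys: 2 codons.
Ala: 4 codons.
Ala: 4 codons.
Val: 4 codons.
Trp: 1 codon.
Leu: 6 codons.
Tyr: 2 codons.
2 × 4 × 4 × 4 × 1 × 6 × 2 = 1536.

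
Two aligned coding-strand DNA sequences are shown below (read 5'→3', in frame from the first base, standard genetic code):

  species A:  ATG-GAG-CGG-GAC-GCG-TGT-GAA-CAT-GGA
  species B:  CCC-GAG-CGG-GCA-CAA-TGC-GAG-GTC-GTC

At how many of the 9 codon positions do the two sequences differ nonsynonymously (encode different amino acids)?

Codon 1: ATG Met / CCC Pro — nonsynonymous.
Codon 2: GAG Glu / GAG Glu — identical.
Codon 3: CGG Arg / CGG Arg — identical.
Codon 4: GAC Asp / GCA Ala — nonsynonymous.
Codon 5: GCG Ala / CAA Gln — nonsynonymous.
Codon 6: TGT Cys / TGC Cys — synonymous.
Codon 7: GAA Glu / GAG Glu — synonymous.
Codon 8: CAT His / GTC Val — nonsynonymous.
Codon 9: GGA Gly / GTC Val — nonsynonymous.
Nonsynonymous differences: 5.

5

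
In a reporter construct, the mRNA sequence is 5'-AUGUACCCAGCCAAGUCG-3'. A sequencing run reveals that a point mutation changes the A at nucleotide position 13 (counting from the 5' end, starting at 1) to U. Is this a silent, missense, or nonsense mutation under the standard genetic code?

nonsense

Position 13 falls in codon 5: AAG → Lys.
After the substitution the codon is UAG → Stop.
The new codon is a stop codon, so this is a nonsense mutation.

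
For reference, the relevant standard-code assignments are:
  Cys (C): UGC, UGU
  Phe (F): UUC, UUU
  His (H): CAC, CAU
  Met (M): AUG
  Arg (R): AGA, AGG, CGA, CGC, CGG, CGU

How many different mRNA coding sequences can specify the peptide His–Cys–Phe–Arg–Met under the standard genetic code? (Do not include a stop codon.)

48

His: 2 codons.
Cys: 2 codons.
Phe: 2 codons.
Arg: 6 codons.
Met: 1 codon.
2 × 2 × 2 × 6 × 1 = 48.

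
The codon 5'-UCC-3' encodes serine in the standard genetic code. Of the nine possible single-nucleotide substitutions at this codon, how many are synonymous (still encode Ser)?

Position 1: none → 0 synonymous.
Position 2: none → 0 synonymous.
Position 3: UCU, UCA, UCG → 3 synonymous.
Total: 0 + 0 + 3 = 3.

3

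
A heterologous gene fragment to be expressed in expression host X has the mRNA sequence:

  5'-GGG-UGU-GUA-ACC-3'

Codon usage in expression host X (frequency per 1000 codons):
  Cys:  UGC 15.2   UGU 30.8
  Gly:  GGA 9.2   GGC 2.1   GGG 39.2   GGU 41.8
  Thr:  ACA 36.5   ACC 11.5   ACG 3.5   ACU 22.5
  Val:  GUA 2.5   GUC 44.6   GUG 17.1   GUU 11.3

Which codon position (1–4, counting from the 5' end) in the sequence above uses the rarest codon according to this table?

3

Codon 1 GGG (Gly): 39.2 per 1000.
Codon 2 UGU (Cys): 30.8 per 1000.
Codon 3 GUA (Val): 2.5 per 1000.
Codon 4 ACC (Thr): 11.5 per 1000.
Lowest frequency is 2.5 at codon 3.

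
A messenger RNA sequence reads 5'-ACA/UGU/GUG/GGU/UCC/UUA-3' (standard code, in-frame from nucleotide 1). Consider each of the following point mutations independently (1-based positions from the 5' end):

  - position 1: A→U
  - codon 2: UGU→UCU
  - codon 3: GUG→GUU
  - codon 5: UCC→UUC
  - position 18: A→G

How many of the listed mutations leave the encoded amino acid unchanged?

2

Codon 1: ACA (Thr) → UCA (Ser) — missense.
Codon 2: UGU (Cys) → UCU (Ser) — missense.
Codon 3: GUG (Val) → GUU (Val) — synonymous.
Codon 5: UCC (Ser) → UUC (Phe) — missense.
Codon 6: UUA (Leu) → UUG (Leu) — synonymous.
Synonymous: 2 of 5.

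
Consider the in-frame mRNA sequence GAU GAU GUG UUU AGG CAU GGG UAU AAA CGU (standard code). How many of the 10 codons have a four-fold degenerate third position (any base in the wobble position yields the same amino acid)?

3

Codon 1 GAU (Asp): third position 2-fold.
Codon 2 GAU (Asp): third position 2-fold.
Codon 3 GUG (Val): third position 4-fold.
Codon 4 UUU (Phe): third position 2-fold.
Codon 5 AGG (Arg): third position 2-fold.
Codon 6 CAU (His): third position 2-fold.
Codon 7 GGG (Gly): third position 4-fold.
Codon 8 UAU (Tyr): third position 2-fold.
Codon 9 AAA (Lys): third position 2-fold.
Codon 10 CGU (Arg): third position 4-fold.
Four-fold degenerate third positions: 3.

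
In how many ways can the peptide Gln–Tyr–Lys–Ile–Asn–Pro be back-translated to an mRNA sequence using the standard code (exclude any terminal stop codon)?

Gln: 2 codons.
Tyr: 2 codons.
Lys: 2 codons.
Ile: 3 codons.
Asn: 2 codons.
Pro: 4 codons.
2 × 2 × 2 × 3 × 2 × 4 = 192.

192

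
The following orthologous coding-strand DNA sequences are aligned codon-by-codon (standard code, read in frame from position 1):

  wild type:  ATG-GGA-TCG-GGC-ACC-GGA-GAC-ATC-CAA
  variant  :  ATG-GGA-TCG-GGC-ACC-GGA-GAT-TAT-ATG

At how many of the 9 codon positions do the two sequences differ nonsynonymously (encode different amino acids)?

Codon 1: ATG Met / ATG Met — identical.
Codon 2: GGA Gly / GGA Gly — identical.
Codon 3: TCG Ser / TCG Ser — identical.
Codon 4: GGC Gly / GGC Gly — identical.
Codon 5: ACC Thr / ACC Thr — identical.
Codon 6: GGA Gly / GGA Gly — identical.
Codon 7: GAC Asp / GAT Asp — synonymous.
Codon 8: ATC Ile / TAT Tyr — nonsynonymous.
Codon 9: CAA Gln / ATG Met — nonsynonymous.
Nonsynonymous differences: 2.

2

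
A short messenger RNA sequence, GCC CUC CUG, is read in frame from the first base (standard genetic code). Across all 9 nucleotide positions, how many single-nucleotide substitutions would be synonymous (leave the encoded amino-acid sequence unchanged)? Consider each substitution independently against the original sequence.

Codon 1 (GCC, Ala): 3 synonymous substitutions.
Codon 2 (CUC, Leu): 3 synonymous substitutions.
Codon 3 (CUG, Leu): 4 synonymous substitutions.
Total: 3 + 3 + 4 = 10.

10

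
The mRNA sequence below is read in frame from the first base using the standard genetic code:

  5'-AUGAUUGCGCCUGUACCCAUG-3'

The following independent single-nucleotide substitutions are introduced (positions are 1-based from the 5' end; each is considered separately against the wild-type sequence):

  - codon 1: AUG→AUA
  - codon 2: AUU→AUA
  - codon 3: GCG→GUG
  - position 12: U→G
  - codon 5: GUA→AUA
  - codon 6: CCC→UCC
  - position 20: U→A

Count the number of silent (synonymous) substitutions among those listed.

2

Codon 1: AUG (Met) → AUA (Ile) — missense.
Codon 2: AUU (Ile) → AUA (Ile) — synonymous.
Codon 3: GCG (Ala) → GUG (Val) — missense.
Codon 4: CCU (Pro) → CCG (Pro) — synonymous.
Codon 5: GUA (Val) → AUA (Ile) — missense.
Codon 6: CCC (Pro) → UCC (Ser) — missense.
Codon 7: AUG (Met) → AAG (Lys) — missense.
Synonymous: 2 of 7.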